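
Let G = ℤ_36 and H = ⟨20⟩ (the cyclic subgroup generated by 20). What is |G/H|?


|⟨20⟩| = n / gcd(20, 36) = 36 / 4 = 9
H is normal (ℤ_36 is abelian).
|G/H| = |G| / |H| = 36 / 9 = 4

|G/H| = 4


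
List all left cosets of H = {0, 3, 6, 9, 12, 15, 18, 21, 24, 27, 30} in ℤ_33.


H = {0, 3, 6, 9, 12, 15, 18, 21, 24, 27, 30}, |H| = 11
Number of cosets = |G|/|H| = 33/11 = 3
0 + H = {0, 3, 6, 9, 12, 15, 18, 21, 24, 27, 30}
1 + H = {1, 4, 7, 10, 13, 16, 19, 22, 25, 28, 31}
2 + H = {2, 5, 8, 11, 14, 17, 20, 23, 26, 29, 32}

Cosets: 0+H={0,3,6,9,12,15,18,21,24,27,30}; 1+H={1,4,7,10,13,16,19,22,25,28,31}; 2+H={2,5,8,11,14,17,20,23,26,29,32}


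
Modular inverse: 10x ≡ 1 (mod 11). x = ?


Use the extended Euclidean algorithm to write 1 = 10·s + 11·t; then s mod 11 is the inverse.
Euclidean algorithm:
  10 = 0·11 + 10
  11 = 1·10 + 1
  10 = 10·1 + 0
gcd(10,11) = 1
Back-substitution gives: 10·(-1) + 11·(1) = 1
So 10⁻¹ ≡ -1 ≡ 10 (mod 11)
Check: 10 × 10 = 100 ≡ 1 (mod 11) ✓

10⁻¹ ≡ 10 (mod 11)


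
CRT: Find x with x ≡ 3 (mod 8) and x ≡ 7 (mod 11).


m₁ = 8, m₂ = 11, gcd = 1, so CRT applies. M = m₁·m₂ = 88
Let M₁ = M/m₁ = 11, M₂ = M/m₂ = 8
Find y₁ ≡ M₁⁻¹ (mod m₁): 11⁻¹ ≡ 3 (mod 8)
Find y₂ ≡ M₂⁻¹ (mod m₂): 8⁻¹ ≡ 7 (mod 11)
x = a₁·M₁·y₁ + a₂·M₂·y₂ = 3·11·3 + 7·8·7 = 491
Reduce mod 88: x ≡ 51
Check: 51 mod 8 = 3 ✓, 51 mod 11 = 7 ✓

x ≡ 51 (mod 88)


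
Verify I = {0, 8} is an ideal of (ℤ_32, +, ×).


Check ideal conditions for I = {0, 8} in ℤ_32:
(1) I is an additive subgroup? No
(2) For r ∈ ℤ_32 and a ∈ I: r·a ∈ I? No  [counterexample: r=2, a=8, r·a mod 32 = 16 ∉ I]

No, I is not an ideal of ℤ_32


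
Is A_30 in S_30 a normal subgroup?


H = A_30 in S_30
A_30 has index 2 in S_30, and every subgroup of index 2 is normal

Yes, normal subgroup


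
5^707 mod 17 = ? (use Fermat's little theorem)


Fermat's little theorem: if p is prime and gcd(a,p)=1, then a^(p-1) ≡ 1 (mod p)
p = 17 is prime, gcd(5,17) = 1
Reduce exponent: 707 mod 16 = 3
So 5^707 ≡ 5^3 (mod 17)
5^3 mod 17 = 6

5^707 ≡ 6 (mod 17)


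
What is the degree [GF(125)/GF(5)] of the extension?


GF(125) = GF(5^3), so the extension degree is 3

[GF(125)/GF(5)] = 3


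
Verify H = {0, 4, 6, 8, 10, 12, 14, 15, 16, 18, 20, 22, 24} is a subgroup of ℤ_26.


Subgroup test for H = {0, 4, 6, 8, 10, 12, 14, 15, 16, 18, 20, 22, 24} in (ℤ_26, +):
(1) 0 ∈ H? Yes
(2) Closure: for all a,b ∈ H, (a+b) mod 26 ∈ H? No  [counterexample: 4 + 15 = 19 ∉ H]
(3) Inverses: for all a ∈ H, -a mod 26 ∈ H? No

No, H is not a subgroup of ℤ_26


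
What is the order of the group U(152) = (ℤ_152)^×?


U(n) is the group of units mod n; |U(n)| = φ(n)
|U(152)| = φ(152) = 72

|U(152) = (ℤ_152)^×| = 72


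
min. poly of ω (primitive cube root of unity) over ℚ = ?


ω satisfies x² + x + 1 = 0 (the cyclotomic polynomial Φ₃)

Minimal polynomial: x² + x + 1


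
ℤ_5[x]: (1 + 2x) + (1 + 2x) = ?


Add coefficients mod 5:
x^0: 1 + 1 = 2 (mod 5)
x^1: 2 + 2 = 4 (mod 5)
Result: 2 + 4x

f + g = 2 + 4x


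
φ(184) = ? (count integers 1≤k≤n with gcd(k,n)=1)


Factor n: 184 = 2^3 × 23
φ(n) = n · ∏(1 - 1/p) over distinct primes p | n
φ(184) = 184 · (1 - 1/2) · (1 - 1/23) = 88

φ(184) = 88


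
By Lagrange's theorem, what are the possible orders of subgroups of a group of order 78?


Lagrange's theorem: |H| divides |G|
|G| = 78
Divisors of 78: 1, 2, 3, 6, 13, 26, 39, 78

Possible subgroup orders: {1, 2, 3, 6, 13, 26, 39, 78}


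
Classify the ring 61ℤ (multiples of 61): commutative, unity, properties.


61ℤ is a commutative ring under +,× but has no multiplicative identity (1 ∉ 61ℤ); it has no zero divisors, but without unity it is not an integral domain
Commutative: Yes
Integral domain: No
Has unity: No

61ℤ (multiples of 61): Commutative=Yes, Unity=No


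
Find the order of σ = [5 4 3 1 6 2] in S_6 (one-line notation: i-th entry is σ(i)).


Cycle decomposition: (1 5 6 2 4)
Cycle lengths: 5
Order = lcm(5) = 5

ord(σ) = 5


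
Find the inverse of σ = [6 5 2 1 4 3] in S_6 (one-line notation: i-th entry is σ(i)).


To find σ⁻¹, swap domain and range:
σ(1) = 6 → σ⁻¹(6) = 1
σ(2) = 5 → σ⁻¹(5) = 2
σ(3) = 2 → σ⁻¹(2) = 3
σ(4) = 1 → σ⁻¹(1) = 4
σ(5) = 4 → σ⁻¹(4) = 5
σ(6) = 3 → σ⁻¹(3) = 6

σ⁻¹ = [4 3 6 5 2 1]


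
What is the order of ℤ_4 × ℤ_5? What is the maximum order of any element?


|ℤ_4 × ℤ_5| = 4 × 5 = 20
Max element order = lcm(4,5) = 20
Cyclic? Yes (gcd=1)

|ℤ_4×ℤ_5| = 20, max element order = 20


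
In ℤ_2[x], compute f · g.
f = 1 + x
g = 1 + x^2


Expand and collect like terms; reduce coefficients mod 2:
x^0: 1·1 = 1 ≡ 1 (mod 2)
x^1: 1·0 + 1·1 = 1 ≡ 1 (mod 2)
x^2: 1·1 + 1·0 = 1 ≡ 1 (mod 2)
x^3: 1·1 = 1 ≡ 1 (mod 2)
Result: 1 + x + x^2 + x^3

f · g = 1 + x + x^2 + x^3


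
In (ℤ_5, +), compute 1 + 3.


Operation: addition mod 5
1 + 3 = (a + b) mod 5 with a = 1, b = 3

1 + 3 = 4


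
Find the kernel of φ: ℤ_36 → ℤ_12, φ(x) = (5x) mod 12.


Kernel = preimage of identity
ker(φ) = {x ∈ ℤ_36 : 5x ≡ 0 (mod 12)}. Since 12 | 36, φ is well-defined. The kernel is the cyclic subgroup ⟨12⟩ of ℤ_36 (order 3), i.e. {0, 12, 24}

ker(φ) = {0, 12, 24}


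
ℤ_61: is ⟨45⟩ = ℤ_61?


g generates ℤ_n iff gcd(g, n) = 1
gcd(45, 61) = 1
Since gcd = 1, 45 is a generator.

Yes, 45 generates ℤ_61


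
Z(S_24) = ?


Z(G) = {g ∈ G | gx = xg for all x ∈ G}
S_n is non-abelian for n ≥ 3; Z(S_24) is trivial

Z(S_24) = {e}


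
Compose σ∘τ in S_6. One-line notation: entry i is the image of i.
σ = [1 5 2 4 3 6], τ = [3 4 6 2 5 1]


σ∘τ: apply τ first, then σ
1 →τ 3 →σ 2
2 →τ 4 →σ 4
3 →τ 6 →σ 6
4 →τ 2 →σ 5
5 →τ 5 →σ 3
6 →τ 1 →σ 1

σ∘τ = [2 4 6 5 3 1]


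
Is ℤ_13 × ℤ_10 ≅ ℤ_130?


Comparing ℤ_13 × ℤ_10 and ℤ_130:
gcd(13,10) = 1, so ℤ_13 × ℤ_10 ≅ ℤ_130 (CRT)

Yes, ℤ_13 × ℤ_10 ≅ ℤ_130


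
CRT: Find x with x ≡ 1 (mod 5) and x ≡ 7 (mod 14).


m₁ = 5, m₂ = 14, gcd = 1, so CRT applies. M = m₁·m₂ = 70
Let M₁ = M/m₁ = 14, M₂ = M/m₂ = 5
Find y₁ ≡ M₁⁻¹ (mod m₁): 14⁻¹ ≡ 4 (mod 5)
Find y₂ ≡ M₂⁻¹ (mod m₂): 5⁻¹ ≡ 3 (mod 14)
x = a₁·M₁·y₁ + a₂·M₂·y₂ = 1·14·4 + 7·5·3 = 161
Reduce mod 70: x ≡ 21
Check: 21 mod 5 = 1 ✓, 21 mod 14 = 7 ✓

x ≡ 21 (mod 70)


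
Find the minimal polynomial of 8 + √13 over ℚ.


Let α = 8 + √13. Then α - 8 = √13, so (α - 8)² = 13, giving α² - 16α + 51 = 0. Degree 2 and α ∉ ℚ, so this is the minimal polynomial.

Minimal polynomial: x² - 16x + 51


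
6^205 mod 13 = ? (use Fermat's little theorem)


Fermat's little theorem: if p is prime and gcd(a,p)=1, then a^(p-1) ≡ 1 (mod p)
p = 13 is prime, gcd(6,13) = 1
Reduce exponent: 205 mod 12 = 1
So 6^205 ≡ 6^1 (mod 13)
6^1 mod 13 = 6

6^205 ≡ 6 (mod 13)


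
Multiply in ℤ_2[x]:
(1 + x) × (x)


Expand and collect like terms; reduce coefficients mod 2:
x^0: 1·0 = 0 ≡ 0 (mod 2)
x^1: 1·1 + 1·0 = 1 ≡ 1 (mod 2)
x^2: 1·1 = 1 ≡ 1 (mod 2)
Result: x + x^2

f · g = x + x^2


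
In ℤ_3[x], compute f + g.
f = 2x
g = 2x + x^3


Add coefficients mod 3:
x^0: 0 + 0 = 0 (mod 3)
x^1: 2 + 2 = 1 (mod 3)
x^2: 0 + 0 = 0 (mod 3)
x^3: 0 + 1 = 1 (mod 3)
Result: x + x^3

f + g = x + x^3


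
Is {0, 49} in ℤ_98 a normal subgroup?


H = {0, 49} in ℤ_98
ℤ_98 is abelian; every subgroup of an abelian group is normal

Yes, normal subgroup


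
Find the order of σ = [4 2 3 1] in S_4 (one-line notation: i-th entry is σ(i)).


Cycle decomposition: (1 4)
Cycle lengths: 2
Order = lcm(2) = 2

ord(σ) = 2


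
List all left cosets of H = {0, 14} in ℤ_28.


H = {0, 14}, |H| = 2
Number of cosets = |G|/|H| = 28/2 = 14
0 + H = {0, 14}
1 + H = {1, 15}
2 + H = {2, 16}
3 + H = {3, 17}
4 + H = {4, 18}
5 + H = {5, 19}
6 + H = {6, 20}
7 + H = {7, 21}
8 + H = {8, 22}
9 + H = {9, 23}
10 + H = {10, 24}
11 + H = {11, 25}
12 + H = {12, 26}
13 + H = {13, 27}

Cosets: 0+H={0,14}; 1+H={1,15}; 2+H={2,16}; 3+H={3,17}; 4+H={4,18}; 5+H={5,19}; 6+H={6,20}; 7+H={7,21}; 8+H={8,22}; 9+H={9,23}; 10+H={10,24}; 11+H={11,25}; 12+H={12,26}; 13+H={13,27}


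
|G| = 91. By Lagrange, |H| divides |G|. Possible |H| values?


Lagrange's theorem: |H| divides |G|
|G| = 91
Divisors of 91: 1, 7, 13, 91

Possible subgroup orders: {1, 7, 13, 91}


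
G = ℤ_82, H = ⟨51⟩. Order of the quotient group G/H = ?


|⟨51⟩| = n / gcd(51, 82) = 82 / 1 = 82
H is normal (ℤ_82 is abelian).
|G/H| = |G| / |H| = 82 / 82 = 1

|G/H| = 1


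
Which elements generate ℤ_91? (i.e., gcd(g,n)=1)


g generates ℤ_n iff gcd(g,n) = 1
Prime factors of 91: 7, 13
Generators are g ∈ {1,...,90} not divisible by any of these primes.
Generators: {1, 2, 3, 4, 5, 6, 8, 9, 10, 11, 12, 15, 16, 17, 18, 19, 20, 22, 23, 24, 25, 27, 29, 30, 31, 32, 33, 34, 36, 37, 38, 40, 41, 43, 44, 45, 46, 47, 48, 50, 51, 53, 54, 55, 57, 58, 59, 60, 61, 62, 64, 66, 67, 68, 69, 71, 72, 73, 74, 75, 76, 79, 80, 81, 82, 83, 85, 86, 87, 88, 89, 90}
Number of generators = φ(91) = 72

Generators of ℤ_91 = {1, 2, 3, 4, 5, 6, 8, 9, 10, 11, 12, 15, 16, 17, 18, 19, 20, 22, 23, 24, 25, 27, 29, 30, 31, 32, 33, 34, 36, 37, 38, 40, 41, 43, 44, 45, 46, 47, 48, 50, 51, 53, 54, 55, 57, 58, 59, 60, 61, 62, 64, 66, 67, 68, 69, 71, 72, 73, 74, 75, 76, 79, 80, 81, 82, 83, 85, 86, 87, 88, 89, 90}


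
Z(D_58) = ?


Z(G) = {g ∈ G | gx = xg for all x ∈ G}
For even n, Z(D_n) = {e, r^(n/2)}: the 180° rotation r^29 commutes with every reflection and rotation

Z(D_58) = {e, r^29}


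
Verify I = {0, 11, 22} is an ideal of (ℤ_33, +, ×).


Check ideal conditions for I = {0, 11, 22} in ℤ_33:
(1) I is an additive subgroup? Yes
(2) For r ∈ ℤ_33 and a ∈ I: r·a ∈ I? Yes

Yes, I is an ideal of ℤ_33


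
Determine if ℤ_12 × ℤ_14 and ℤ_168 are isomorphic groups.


Comparing ℤ_12 × ℤ_14 and ℤ_168:
gcd(12,14) = 2 ≠ 1. Max element order in ℤ_12×ℤ_14 is lcm(12,14) = 84 < 168, so it has no element of order 168

No, ℤ_12 × ℤ_14 ≇ ℤ_168


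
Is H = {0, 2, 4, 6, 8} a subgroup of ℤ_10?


Subgroup test for H = {0, 2, 4, 6, 8} in (ℤ_10, +):
(1) 0 ∈ H? Yes
(2) Closure: for all a,b ∈ H, (a+b) mod 10 ∈ H? Yes
(3) Inverses: for all a ∈ H, -a mod 10 ∈ H? Yes

Yes, H is a subgroup of ℤ_10


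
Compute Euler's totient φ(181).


Factor n: 181 = 181
φ(n) = n · ∏(1 - 1/p) over distinct primes p | n
φ(181) = 181 · (1 - 1/181) = 180

φ(181) = 180


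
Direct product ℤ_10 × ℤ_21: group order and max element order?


|ℤ_10 × ℤ_21| = 10 × 21 = 210
Max element order = lcm(10,21) = 210
Cyclic? Yes (gcd=1)

|ℤ_10×ℤ_21| = 210, max element order = 210


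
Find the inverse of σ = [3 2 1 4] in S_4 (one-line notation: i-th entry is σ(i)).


To find σ⁻¹, swap domain and range:
σ(1) = 3 → σ⁻¹(3) = 1
σ(2) = 2 → σ⁻¹(2) = 2
σ(3) = 1 → σ⁻¹(1) = 3
σ(4) = 4 → σ⁻¹(4) = 4

σ⁻¹ = [3 2 1 4]


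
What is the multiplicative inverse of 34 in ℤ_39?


Use the extended Euclidean algorithm to write 1 = 34·s + 39·t; then s mod 39 is the inverse.
Euclidean algorithm:
  34 = 0·39 + 34
  39 = 1·34 + 5
  34 = 6·5 + 4
  5 = 1·4 + 1
  4 = 4·1 + 0
gcd(34,39) = 1
Back-substitution gives: 34·(-8) + 39·(7) = 1
So 34⁻¹ ≡ -8 ≡ 31 (mod 39)
Check: 34 × 31 = 1054 ≡ 1 (mod 39) ✓

34⁻¹ ≡ 31 (mod 39)


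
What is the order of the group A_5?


|A_n| = n!/2 (even permutations)
|A_5| = 5!/2 = 120/2 = 60

|A_5| = 60


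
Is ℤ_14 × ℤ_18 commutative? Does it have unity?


Direct product ring; commutative with unity (1,1); but (1,0)·(0,1) = (0,0) gives zero divisors, so not an integral domain
Commutative: Yes
Integral domain: No
Has unity: Yes

ℤ_14 × ℤ_18: Commutative=Yes, Unity=Yes


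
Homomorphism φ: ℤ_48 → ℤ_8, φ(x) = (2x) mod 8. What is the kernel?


Kernel = preimage of identity
ker(φ) = {x ∈ ℤ_48 : 2x ≡ 0 (mod 8)}. Since 8 | 48, φ is well-defined. The kernel is the cyclic subgroup ⟨4⟩ of ℤ_48 (order 12), i.e. {0, 4, 8, 12, 16, 20, 24, 28, 32, 36, 40, 44}

ker(φ) = {0, 4, 8, 12, 16, 20, 24, 28, 32, 36, 40, 44}


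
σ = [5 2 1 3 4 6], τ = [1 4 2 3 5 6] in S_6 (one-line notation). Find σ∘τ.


σ∘τ: apply τ first, then σ
1 →τ 1 →σ 5
2 →τ 4 →σ 3
3 →τ 2 →σ 2
4 →τ 3 →σ 1
5 →τ 5 →σ 4
6 →τ 6 →σ 6

σ∘τ = [5 3 2 1 4 6]


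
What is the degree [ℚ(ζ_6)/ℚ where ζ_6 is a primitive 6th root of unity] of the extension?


[ℚ(ζ_n):ℚ] = deg Φ_n(x) = φ(n). Here φ(6) = 2

[ℚ(ζ_6)/ℚ where ζ_6 is a primitive 6th root of unity] = 2


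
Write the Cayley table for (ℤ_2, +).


Elements: {0, 1}
Operation: addition mod 2
Entry (a, b) = (a + b) mod 2

Cayley table:
  | 0 | 1
0 | 0 | 1
1 | 1 | 0


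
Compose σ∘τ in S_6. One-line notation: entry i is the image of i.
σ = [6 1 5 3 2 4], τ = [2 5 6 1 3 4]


σ∘τ: apply τ first, then σ
1 →τ 2 →σ 1
2 →τ 5 →σ 2
3 →τ 6 →σ 4
4 →τ 1 →σ 6
5 →τ 3 →σ 5
6 →τ 4 →σ 3

σ∘τ = [1 2 4 6 5 3]


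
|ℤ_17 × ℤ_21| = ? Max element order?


|ℤ_17 × ℤ_21| = 17 × 21 = 357
Max element order = lcm(17,21) = 357
Cyclic? Yes (gcd=1)

|ℤ_17×ℤ_21| = 357, max element order = 357


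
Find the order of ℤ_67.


ℤ_n has n elements.

|ℤ_67| = 67


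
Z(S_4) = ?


Z(G) = {g ∈ G | gx = xg for all x ∈ G}
S_n is non-abelian for n ≥ 3; Z(S_4) is trivial

Z(S_4) = {e}


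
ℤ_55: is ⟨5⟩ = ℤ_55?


g generates ℤ_n iff gcd(g, n) = 1
gcd(5, 55) = 5
Since gcd = 5 ≠ 1, ⟨5⟩ has order 11 < 55, so 5 is not a generator.

No, 5 does not generate ℤ_55


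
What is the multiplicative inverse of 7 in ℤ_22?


Use the extended Euclidean algorithm to write 1 = 7·s + 22·t; then s mod 22 is the inverse.
Euclidean algorithm:
  7 = 0·22 + 7
  22 = 3·7 + 1
  7 = 7·1 + 0
gcd(7,22) = 1
Back-substitution gives: 7·(-3) + 22·(1) = 1
So 7⁻¹ ≡ -3 ≡ 19 (mod 22)
Check: 7 × 19 = 133 ≡ 1 (mod 22) ✓

7⁻¹ ≡ 19 (mod 22)


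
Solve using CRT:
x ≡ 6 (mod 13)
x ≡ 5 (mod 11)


m₁ = 13, m₂ = 11, gcd = 1, so CRT applies. M = m₁·m₂ = 143
Let M₁ = M/m₁ = 11, M₂ = M/m₂ = 13
Find y₁ ≡ M₁⁻¹ (mod m₁): 11⁻¹ ≡ 6 (mod 13)
Find y₂ ≡ M₂⁻¹ (mod m₂): 13⁻¹ ≡ 6 (mod 11)
x = a₁·M₁·y₁ + a₂·M₂·y₂ = 6·11·6 + 5·13·6 = 786
Reduce mod 143: x ≡ 71
Check: 71 mod 13 = 6 ✓, 71 mod 11 = 5 ✓

x ≡ 71 (mod 143)


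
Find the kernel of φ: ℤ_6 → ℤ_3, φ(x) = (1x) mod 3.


Kernel = preimage of identity
ker(φ) = {x ∈ ℤ_6 : 1x ≡ 0 (mod 3)}. Since 3 | 6, φ is well-defined. The kernel is the cyclic subgroup ⟨3⟩ of ℤ_6 (order 2), i.e. {0, 3}

ker(φ) = {0, 3}


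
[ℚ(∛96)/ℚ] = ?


∛96 has minimal polynomial x³ - 96 (irreducible over ℚ since 96 is not a perfect cube)

[ℚ(∛96)/ℚ] = 3


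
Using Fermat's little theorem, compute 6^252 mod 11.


Fermat's little theorem: if p is prime and gcd(a,p)=1, then a^(p-1) ≡ 1 (mod p)
p = 11 is prime, gcd(6,11) = 1
Reduce exponent: 252 mod 10 = 2
So 6^252 ≡ 6^2 (mod 11)
6^2 mod 11 = 3

6^252 ≡ 3 (mod 11)


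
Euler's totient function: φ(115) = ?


Factor n: 115 = 5 × 23
φ(n) = n · ∏(1 - 1/p) over distinct primes p | n
φ(115) = 115 · (1 - 1/5) · (1 - 1/23) = 88

φ(115) = 88


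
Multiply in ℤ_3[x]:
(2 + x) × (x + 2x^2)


Expand and collect like terms; reduce coefficients mod 3:
x^0: 2·0 = 0 ≡ 0 (mod 3)
x^1: 2·1 + 1·0 = 2 ≡ 2 (mod 3)
x^2: 2·2 + 1·1 = 5 ≡ 2 (mod 3)
x^3: 1·2 = 2 ≡ 2 (mod 3)
Result: 2x + 2x^2 + 2x^3

f · g = 2x + 2x^2 + 2x^3


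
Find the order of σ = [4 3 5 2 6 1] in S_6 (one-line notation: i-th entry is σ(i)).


Cycle decomposition: (1 4 2 3 5 6)
Cycle lengths: 6
Order = lcm(6) = 6

ord(σ) = 6


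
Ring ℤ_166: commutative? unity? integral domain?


ℤ_166 is a commutative ring with unity 1; 166 = 2×83 is composite, so 2·83 ≡ 0 gives zero divisors (not an integral domain)
Commutative: Yes
Integral domain: No
Has unity: Yes

ℤ_166: Commutative=Yes, Unity=Yes


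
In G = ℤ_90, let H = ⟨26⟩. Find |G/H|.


|⟨26⟩| = n / gcd(26, 90) = 90 / 2 = 45
H is normal (ℤ_90 is abelian).
|G/H| = |G| / |H| = 90 / 45 = 2

|G/H| = 2


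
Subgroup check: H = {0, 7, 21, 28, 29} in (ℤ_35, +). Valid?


Subgroup test for H = {0, 7, 21, 28, 29} in (ℤ_35, +):
(1) 0 ∈ H? Yes
(2) Closure: for all a,b ∈ H, (a+b) mod 35 ∈ H? No  [counterexample: 7 + 7 = 14 ∉ H]
(3) Inverses: for all a ∈ H, -a mod 35 ∈ H? No

No, H is not a subgroup of ℤ_35


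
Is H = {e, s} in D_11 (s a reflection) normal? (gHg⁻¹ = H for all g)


H = {e, s} in D_11 (s a reflection)
r·s·r⁻¹ = sr⁻² ≠ s for n ≥ 3, so {e, s} is not closed under conjugation

No, not a normal subgroup


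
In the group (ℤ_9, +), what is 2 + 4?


Operation: addition mod 9
2 + 4 = (a + b) mod 9 with a = 2, b = 4

2 + 4 = 6


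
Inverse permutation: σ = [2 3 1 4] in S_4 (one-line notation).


To find σ⁻¹, swap domain and range:
σ(1) = 2 → σ⁻¹(2) = 1
σ(2) = 3 → σ⁻¹(3) = 2
σ(3) = 1 → σ⁻¹(1) = 3
σ(4) = 4 → σ⁻¹(4) = 4

σ⁻¹ = [3 1 2 4]


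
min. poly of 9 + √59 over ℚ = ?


Let α = 9 + √59. Then α - 9 = √59, so (α - 9)² = 59, giving α² - 18α + 22 = 0. Degree 2 and α ∉ ℚ, so this is the minimal polynomial.

Minimal polynomial: x² - 18x + 22


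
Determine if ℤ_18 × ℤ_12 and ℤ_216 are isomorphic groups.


Comparing ℤ_18 × ℤ_12 and ℤ_216:
gcd(18,12) = 6 ≠ 1. Max element order in ℤ_18×ℤ_12 is lcm(18,12) = 36 < 216, so it has no element of order 216

No, ℤ_18 × ℤ_12 ≇ ℤ_216


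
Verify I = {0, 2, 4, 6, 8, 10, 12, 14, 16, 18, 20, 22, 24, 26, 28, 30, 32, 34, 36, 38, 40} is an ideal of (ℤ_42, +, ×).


Check ideal conditions for I = {0, 2, 4, 6, 8, 10, 12, 14, 16, 18, 20, 22, 24, 26, 28, 30, 32, 34, 36, 38, 40} in ℤ_42:
(1) I is an additive subgroup? Yes
(2) For r ∈ ℤ_42 and a ∈ I: r·a ∈ I? Yes

Yes, I is an ideal of ℤ_42


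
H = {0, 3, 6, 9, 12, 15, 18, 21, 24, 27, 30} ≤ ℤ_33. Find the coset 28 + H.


28 + H = {28 + h (mod 33) : h ∈ H}
28+0=28, 28+3=31, 28+6=1, 28+9=4, 28+12=7, 28+15=10, 28+18=13, 28+21=16, 28+24=19, 28+27=22, 28+30=25
28 + H = {1, 4, 7, 10, 13, 16, 19, 22, 25, 28, 31} = 1 + H

28 + H = {1, 4, 7, 10, 13, 16, 19, 22, 25, 28, 31}


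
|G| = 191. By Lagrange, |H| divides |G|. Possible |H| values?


Lagrange's theorem: |H| divides |G|
|G| = 191
Divisors of 191: 1, 191

Possible subgroup orders: {1, 191}


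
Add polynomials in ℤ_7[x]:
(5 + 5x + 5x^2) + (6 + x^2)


Add coefficients mod 7:
x^0: 5 + 6 = 4 (mod 7)
x^1: 5 + 0 = 5 (mod 7)
x^2: 5 + 1 = 6 (mod 7)
Result: 4 + 5x + 6x^2

f + g = 4 + 5x + 6x^2


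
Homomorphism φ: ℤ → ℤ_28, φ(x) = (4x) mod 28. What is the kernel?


Kernel = preimage of identity
ker(φ) = {x ∈ ℤ : 4x ≡ 0 (mod 28)}. gcd(4,28) = 4, so 4x ≡ 0 (mod 28) ⟺ x ≡ 0 (mod 28/4 = 7). Hence ker(φ) = 7ℤ

ker(φ) = 7ℤ


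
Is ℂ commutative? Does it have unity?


ℂ is a field: commutative, has unity, every nonzero element is a unit (hence an integral domain)
Commutative: Yes
Integral domain: Yes
Has unity: Yes

ℂ: Commutative=Yes, Unity=Yes


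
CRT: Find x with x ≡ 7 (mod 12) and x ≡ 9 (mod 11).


m₁ = 12, m₂ = 11, gcd = 1, so CRT applies. M = m₁·m₂ = 132
Let M₁ = M/m₁ = 11, M₂ = M/m₂ = 12
Find y₁ ≡ M₁⁻¹ (mod m₁): 11⁻¹ ≡ 11 (mod 12)
Find y₂ ≡ M₂⁻¹ (mod m₂): 12⁻¹ ≡ 1 (mod 11)
x = a₁·M₁·y₁ + a₂·M₂·y₂ = 7·11·11 + 9·12·1 = 955
Reduce mod 132: x ≡ 31
Check: 31 mod 12 = 7 ✓, 31 mod 11 = 9 ✓

x ≡ 31 (mod 132)


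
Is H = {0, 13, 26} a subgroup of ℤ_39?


Subgroup test for H = {0, 13, 26} in (ℤ_39, +):
(1) 0 ∈ H? Yes
(2) Closure: for all a,b ∈ H, (a+b) mod 39 ∈ H? Yes
(3) Inverses: for all a ∈ H, -a mod 39 ∈ H? Yes

Yes, H is a subgroup of ℤ_39


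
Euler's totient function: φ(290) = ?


Factor n: 290 = 2 × 5 × 29
φ(n) = n · ∏(1 - 1/p) over distinct primes p | n
φ(290) = 290 · (1 - 1/2) · (1 - 1/5) · (1 - 1/29) = 112

φ(290) = 112


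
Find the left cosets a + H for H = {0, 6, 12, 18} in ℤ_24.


H = {0, 6, 12, 18}, |H| = 4
Number of cosets = |G|/|H| = 24/4 = 6
0 + H = {0, 6, 12, 18}
1 + H = {1, 7, 13, 19}
2 + H = {2, 8, 14, 20}
3 + H = {3, 9, 15, 21}
4 + H = {4, 10, 16, 22}
5 + H = {5, 11, 17, 23}

Cosets: 0+H={0,6,12,18}; 1+H={1,7,13,19}; 2+H={2,8,14,20}; 3+H={3,9,15,21}; 4+H={4,10,16,22}; 5+H={5,11,17,23}


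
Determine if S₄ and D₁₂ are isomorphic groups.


Comparing S₄ and D₁₂:
S₄ has trivial center; D₁₂ has center {e, r⁶}

No, S₄ ≇ D₁₂


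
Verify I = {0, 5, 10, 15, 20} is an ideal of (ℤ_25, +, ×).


Check ideal conditions for I = {0, 5, 10, 15, 20} in ℤ_25:
(1) I is an additive subgroup? Yes
(2) For r ∈ ℤ_25 and a ∈ I: r·a ∈ I? Yes

Yes, I is an ideal of ℤ_25


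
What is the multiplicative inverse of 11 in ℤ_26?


Use the extended Euclidean algorithm to write 1 = 11·s + 26·t; then s mod 26 is the inverse.
Euclidean algorithm:
  11 = 0·26 + 11
  26 = 2·11 + 4
  11 = 2·4 + 3
  4 = 1·3 + 1
  3 = 3·1 + 0
gcd(11,26) = 1
Back-substitution gives: 11·(-7) + 26·(3) = 1
So 11⁻¹ ≡ -7 ≡ 19 (mod 26)
Check: 11 × 19 = 209 ≡ 1 (mod 26) ✓

11⁻¹ ≡ 19 (mod 26)


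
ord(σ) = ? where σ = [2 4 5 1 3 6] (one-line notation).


Cycle decomposition: (1 2 4) (3 5)
Cycle lengths: 3, 2
Order = lcm(3, 2) = 6

ord(σ) = 6


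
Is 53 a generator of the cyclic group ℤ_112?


g generates ℤ_n iff gcd(g, n) = 1
gcd(53, 112) = 1
Since gcd = 1, 53 is a generator.

Yes, 53 generates ℤ_112


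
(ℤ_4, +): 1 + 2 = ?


Operation: addition mod 4
1 + 2 = (a + b) mod 4 with a = 1, b = 2

1 + 2 = 3


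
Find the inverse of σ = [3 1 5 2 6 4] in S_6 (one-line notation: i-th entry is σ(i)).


To find σ⁻¹, swap domain and range:
σ(1) = 3 → σ⁻¹(3) = 1
σ(2) = 1 → σ⁻¹(1) = 2
σ(3) = 5 → σ⁻¹(5) = 3
σ(4) = 2 → σ⁻¹(2) = 4
σ(5) = 6 → σ⁻¹(6) = 5
σ(6) = 4 → σ⁻¹(4) = 6

σ⁻¹ = [2 4 1 6 3 5]


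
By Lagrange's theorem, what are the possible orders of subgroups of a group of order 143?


Lagrange's theorem: |H| divides |G|
|G| = 143
Divisors of 143: 1, 11, 13, 143

Possible subgroup orders: {1, 11, 13, 143}


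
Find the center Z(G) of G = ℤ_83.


Z(G) = {g ∈ G | gx = xg for all x ∈ G}
ℤ_83 is abelian, so Z(G) = G

Z(ℤ_83) = ℤ_83


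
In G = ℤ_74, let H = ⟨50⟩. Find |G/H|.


|⟨50⟩| = n / gcd(50, 74) = 74 / 2 = 37
H is normal (ℤ_74 is abelian).
|G/H| = |G| / |H| = 74 / 37 = 2

|G/H| = 2


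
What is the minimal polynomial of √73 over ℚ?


√73 satisfies x² - 73 = 0, irreducible over ℚ since 73 is squarefree

Minimal polynomial: x² - 73


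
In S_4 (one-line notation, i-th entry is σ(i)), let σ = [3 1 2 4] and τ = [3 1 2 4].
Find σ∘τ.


σ∘τ: apply τ first, then σ
1 →τ 3 →σ 2
2 →τ 1 →σ 3
3 →τ 2 →σ 1
4 →τ 4 →σ 4

σ∘τ = [2 3 1 4]


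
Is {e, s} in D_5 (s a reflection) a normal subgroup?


H = {e, s} in D_5 (s a reflection)
r·s·r⁻¹ = sr⁻² ≠ s for n ≥ 3, so {e, s} is not closed under conjugation

No, not a normal subgroup


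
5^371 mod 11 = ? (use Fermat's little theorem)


Fermat's little theorem: if p is prime and gcd(a,p)=1, then a^(p-1) ≡ 1 (mod p)
p = 11 is prime, gcd(5,11) = 1
Reduce exponent: 371 mod 10 = 1
So 5^371 ≡ 5^1 (mod 11)
5^1 mod 11 = 5

5^371 ≡ 5 (mod 11)


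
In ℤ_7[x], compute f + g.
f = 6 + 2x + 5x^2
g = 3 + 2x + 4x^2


Add coefficients mod 7:
x^0: 6 + 3 = 2 (mod 7)
x^1: 2 + 2 = 4 (mod 7)
x^2: 5 + 4 = 2 (mod 7)
Result: 2 + 4x + 2x^2

f + g = 2 + 4x + 2x^2


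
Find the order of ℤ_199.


ℤ_n has n elements.

|ℤ_199| = 199


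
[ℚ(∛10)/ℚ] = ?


∛10 has minimal polynomial x³ - 10 (irreducible over ℚ since 10 is not a perfect cube)

[ℚ(∛10)/ℚ] = 3


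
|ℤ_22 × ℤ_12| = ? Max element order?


|ℤ_22 × ℤ_12| = 22 × 12 = 264
Max element order = lcm(22,12) = 132
Cyclic? No (gcd=2)

|ℤ_22×ℤ_12| = 264, max element order = 132


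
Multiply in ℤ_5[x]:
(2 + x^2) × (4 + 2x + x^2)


Expand and collect like terms; reduce coefficients mod 5:
x^0: 2·4 = 8 ≡ 3 (mod 5)
x^1: 2·2 + 0·4 = 4 ≡ 4 (mod 5)
x^2: 2·1 + 0·2 + 1·4 = 6 ≡ 1 (mod 5)
x^3: 0·1 + 1·2 = 2 ≡ 2 (mod 5)
x^4: 1·1 = 1 ≡ 1 (mod 5)
Result: 3 + 4x + x^2 + 2x^3 + x^4

f · g = 3 + 4x + x^2 + 2x^3 + x^4


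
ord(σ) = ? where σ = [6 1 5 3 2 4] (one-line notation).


Cycle decomposition: (1 6 4 3 5 2)
Cycle lengths: 6
Order = lcm(6) = 6

ord(σ) = 6


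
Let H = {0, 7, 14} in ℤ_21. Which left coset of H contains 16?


16 + H = {16 + h (mod 21) : h ∈ H}
16+0=16, 16+7=2, 16+14=9
16 + H = {2, 9, 16} = 2 + H

16 + H = {2, 9, 16}


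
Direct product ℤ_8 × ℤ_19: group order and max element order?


|ℤ_8 × ℤ_19| = 8 × 19 = 152
Max element order = lcm(8,19) = 152
Cyclic? Yes (gcd=1)

|ℤ_8×ℤ_19| = 152, max element order = 152


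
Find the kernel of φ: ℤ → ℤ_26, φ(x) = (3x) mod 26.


Kernel = preimage of identity
ker(φ) = {x ∈ ℤ : 3x ≡ 0 (mod 26)}. gcd(3,26) = 1, so 3x ≡ 0 (mod 26) ⟺ x ≡ 0 (mod 26/1 = 26). Hence ker(φ) = 26ℤ

ker(φ) = 26ℤ


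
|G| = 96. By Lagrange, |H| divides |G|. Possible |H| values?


Lagrange's theorem: |H| divides |G|
|G| = 96
Divisors of 96: 1, 2, 3, 4, 6, 8, 12, 16, 24, 32, 48, 96

Possible subgroup orders: {1, 2, 3, 4, 6, 8, 12, 16, 24, 32, 48, 96}


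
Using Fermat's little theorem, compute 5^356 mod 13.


Fermat's little theorem: if p is prime and gcd(a,p)=1, then a^(p-1) ≡ 1 (mod p)
p = 13 is prime, gcd(5,13) = 1
Reduce exponent: 356 mod 12 = 8
So 5^356 ≡ 5^8 (mod 13)
5^8 mod 13 = 1

5^356 ≡ 1 (mod 13)


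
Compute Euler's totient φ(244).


Factor n: 244 = 2^2 × 61
φ(n) = n · ∏(1 - 1/p) over distinct primes p | n
φ(244) = 244 · (1 - 1/2) · (1 - 1/61) = 120

φ(244) = 120


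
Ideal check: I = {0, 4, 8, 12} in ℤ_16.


Check ideal conditions for I = {0, 4, 8, 12} in ℤ_16:
(1) I is an additive subgroup? Yes
(2) For r ∈ ℤ_16 and a ∈ I: r·a ∈ I? Yes

Yes, I is an ideal of ℤ_16


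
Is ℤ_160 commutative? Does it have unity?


ℤ_160 is a commutative ring with unity 1; 160 = 2×80 is composite, so 2·80 ≡ 0 gives zero divisors (not an integral domain)
Commutative: Yes
Integral domain: No
Has unity: Yes

ℤ_160: Commutative=Yes, Unity=Yes


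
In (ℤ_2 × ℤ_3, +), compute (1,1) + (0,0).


Operation: componentwise addition mod (2, 3)
(1,1) + (0,0) = ((a₁+b₁) mod 2, (a₂+b₂) mod 3) with a = (1,1), b = (0,0)

(1,1) + (0,0) = (1,1)


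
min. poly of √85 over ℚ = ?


√85 satisfies x² - 85 = 0, irreducible over ℚ since 85 is squarefree

Minimal polynomial: x² - 85


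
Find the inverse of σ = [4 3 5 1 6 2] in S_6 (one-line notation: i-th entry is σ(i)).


To find σ⁻¹, swap domain and range:
σ(1) = 4 → σ⁻¹(4) = 1
σ(2) = 3 → σ⁻¹(3) = 2
σ(3) = 5 → σ⁻¹(5) = 3
σ(4) = 1 → σ⁻¹(1) = 4
σ(5) = 6 → σ⁻¹(6) = 5
σ(6) = 2 → σ⁻¹(2) = 6

σ⁻¹ = [4 6 2 1 3 5]


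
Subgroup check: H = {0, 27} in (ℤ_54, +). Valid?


Subgroup test for H = {0, 27} in (ℤ_54, +):
(1) 0 ∈ H? Yes
(2) Closure: for all a,b ∈ H, (a+b) mod 54 ∈ H? Yes
(3) Inverses: for all a ∈ H, -a mod 54 ∈ H? Yes

Yes, H is a subgroup of ℤ_54


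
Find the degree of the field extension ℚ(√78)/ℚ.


√78 has minimal polynomial x² - 78 (irreducible over ℚ since 78 is squarefree)

[ℚ(√78)/ℚ] = 2


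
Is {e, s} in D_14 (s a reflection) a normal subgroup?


H = {e, s} in D_14 (s a reflection)
r·s·r⁻¹ = sr⁻² ≠ s for n ≥ 3, so {e, s} is not closed under conjugation

No, not a normal subgroup


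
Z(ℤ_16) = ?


Z(G) = {g ∈ G | gx = xg for all x ∈ G}
ℤ_16 is abelian, so Z(G) = G

Z(ℤ_16) = ℤ_16


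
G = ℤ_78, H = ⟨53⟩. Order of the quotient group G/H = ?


|⟨53⟩| = n / gcd(53, 78) = 78 / 1 = 78
H is normal (ℤ_78 is abelian).
|G/H| = |G| / |H| = 78 / 78 = 1

|G/H| = 1


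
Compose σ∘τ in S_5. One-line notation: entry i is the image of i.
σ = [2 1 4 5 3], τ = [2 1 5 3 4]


σ∘τ: apply τ first, then σ
1 →τ 2 →σ 1
2 →τ 1 →σ 2
3 →τ 5 →σ 3
4 →τ 3 →σ 4
5 →τ 4 →σ 5

σ∘τ = [1 2 3 4 5]


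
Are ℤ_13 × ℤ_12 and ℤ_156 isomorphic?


Comparing ℤ_13 × ℤ_12 and ℤ_156:
gcd(13,12) = 1, so ℤ_13 × ℤ_12 ≅ ℤ_156 (CRT)

Yes, ℤ_13 × ℤ_12 ≅ ℤ_156


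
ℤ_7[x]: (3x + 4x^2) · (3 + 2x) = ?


Expand and collect like terms; reduce coefficients mod 7:
x^0: 0·3 = 0 ≡ 0 (mod 7)
x^1: 0·2 + 3·3 = 9 ≡ 2 (mod 7)
x^2: 3·2 + 4·3 = 18 ≡ 4 (mod 7)
x^3: 4·2 = 8 ≡ 1 (mod 7)
Result: 2x + 4x^2 + x^3

f · g = 2x + 4x^2 + x^3


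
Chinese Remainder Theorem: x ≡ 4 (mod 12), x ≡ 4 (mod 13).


m₁ = 12, m₂ = 13, gcd = 1, so CRT applies. M = m₁·m₂ = 156
Let M₁ = M/m₁ = 13, M₂ = M/m₂ = 12
Find y₁ ≡ M₁⁻¹ (mod m₁): 13⁻¹ ≡ 1 (mod 12)
Find y₂ ≡ M₂⁻¹ (mod m₂): 12⁻¹ ≡ 12 (mod 13)
x = a₁·M₁·y₁ + a₂·M₂·y₂ = 4·13·1 + 4·12·12 = 628
Reduce mod 156: x ≡ 4
Check: 4 mod 12 = 4 ✓, 4 mod 13 = 4 ✓

x ≡ 4 (mod 156)


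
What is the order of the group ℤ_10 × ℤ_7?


|A × B| = |A| · |B|
|ℤ_10 × ℤ_7| = 10 × 7 = 70

|ℤ_10 × ℤ_7| = 70


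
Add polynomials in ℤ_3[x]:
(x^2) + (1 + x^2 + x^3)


Add coefficients mod 3:
x^0: 0 + 1 = 1 (mod 3)
x^1: 0 + 0 = 0 (mod 3)
x^2: 1 + 1 = 2 (mod 3)
x^3: 0 + 1 = 1 (mod 3)
Result: 1 + 2x^2 + x^3

f + g = 1 + 2x^2 + x^3


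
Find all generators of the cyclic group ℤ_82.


g generates ℤ_n iff gcd(g,n) = 1
Prime factors of 82: 2, 41
Generators are g ∈ {1,...,81} not divisible by any of these primes.
Generators: {1, 3, 5, 7, 9, 11, 13, 15, 17, 19, 21, 23, 25, 27, 29, 31, 33, 35, 37, 39, 43, 45, 47, 49, 51, 53, 55, 57, 59, 61, 63, 65, 67, 69, 71, 73, 75, 77, 79, 81}
Number of generators = φ(82) = 40

Generators of ℤ_82 = {1, 3, 5, 7, 9, 11, 13, 15, 17, 19, 21, 23, 25, 27, 29, 31, 33, 35, 37, 39, 43, 45, 47, 49, 51, 53, 55, 57, 59, 61, 63, 65, 67, 69, 71, 73, 75, 77, 79, 81}


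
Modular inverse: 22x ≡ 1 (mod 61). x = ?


Use the extended Euclidean algorithm to write 1 = 22·s + 61·t; then s mod 61 is the inverse.
Euclidean algorithm:
  22 = 0·61 + 22
  61 = 2·22 + 17
  22 = 1·17 + 5
  17 = 3·5 + 2
  5 = 2·2 + 1
  2 = 2·1 + 0
gcd(22,61) = 1
Back-substitution gives: 22·(25) + 61·(-9) = 1
So 22⁻¹ ≡ 25 ≡ 25 (mod 61)
Check: 22 × 25 = 550 ≡ 1 (mod 61) ✓

22⁻¹ ≡ 25 (mod 61)


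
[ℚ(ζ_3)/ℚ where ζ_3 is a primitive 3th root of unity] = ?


[ℚ(ζ_n):ℚ] = deg Φ_n(x) = φ(n). Here φ(3) = 2

[ℚ(ζ_3)/ℚ where ζ_3 is a primitive 3th root of unity] = 2


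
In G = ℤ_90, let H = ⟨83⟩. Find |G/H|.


|⟨83⟩| = n / gcd(83, 90) = 90 / 1 = 90
H is normal (ℤ_90 is abelian).
|G/H| = |G| / |H| = 90 / 90 = 1

|G/H| = 1


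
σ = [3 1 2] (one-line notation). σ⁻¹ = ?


To find σ⁻¹, swap domain and range:
σ(1) = 3 → σ⁻¹(3) = 1
σ(2) = 1 → σ⁻¹(1) = 2
σ(3) = 2 → σ⁻¹(2) = 3

σ⁻¹ = [2 3 1]


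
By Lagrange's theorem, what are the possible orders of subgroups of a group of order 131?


Lagrange's theorem: |H| divides |G|
|G| = 131
Divisors of 131: 1, 131

Possible subgroup orders: {1, 131}


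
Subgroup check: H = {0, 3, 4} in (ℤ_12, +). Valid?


Subgroup test for H = {0, 3, 4} in (ℤ_12, +):
(1) 0 ∈ H? Yes
(2) Closure: for all a,b ∈ H, (a+b) mod 12 ∈ H? No  [counterexample: 3 + 3 = 6 ∉ H]
(3) Inverses: for all a ∈ H, -a mod 12 ∈ H? No

No, H is not a subgroup of ℤ_12


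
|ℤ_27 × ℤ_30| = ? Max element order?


|ℤ_27 × ℤ_30| = 27 × 30 = 810
Max element order = lcm(27,30) = 270
Cyclic? No (gcd=3)

|ℤ_27×ℤ_30| = 810, max element order = 270


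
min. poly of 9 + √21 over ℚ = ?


Let α = 9 + √21. Then α - 9 = √21, so (α - 9)² = 21, giving α² - 18α + 60 = 0. Degree 2 and α ∉ ℚ, so this is the minimal polynomial.

Minimal polynomial: x² - 18x + 60


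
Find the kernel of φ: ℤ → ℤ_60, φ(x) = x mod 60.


Kernel = preimage of identity
ker(φ) = {x ∈ ℤ : x ≡ 0 (mod 60)} = 60ℤ = {0, ±60, ±120, ...}

ker(φ) = 60ℤ


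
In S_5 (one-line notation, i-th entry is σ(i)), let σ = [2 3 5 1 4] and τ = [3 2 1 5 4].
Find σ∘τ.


σ∘τ: apply τ first, then σ
1 →τ 3 →σ 5
2 →τ 2 →σ 3
3 →τ 1 →σ 2
4 →τ 5 →σ 4
5 →τ 4 →σ 1

σ∘τ = [5 3 2 4 1]


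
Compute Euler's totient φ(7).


φ(n) = count of k ∈ {1,...,n} with gcd(k,n)=1
Coprimes to 7: {1, 2, 3, 4, 5, 6}
Count: 6

φ(7) = 6


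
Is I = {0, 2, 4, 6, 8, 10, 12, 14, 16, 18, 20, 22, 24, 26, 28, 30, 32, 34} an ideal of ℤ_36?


Check ideal conditions for I = {0, 2, 4, 6, 8, 10, 12, 14, 16, 18, 20, 22, 24, 26, 28, 30, 32, 34} in ℤ_36:
(1) I is an additive subgroup? Yes
(2) For r ∈ ℤ_36 and a ∈ I: r·a ∈ I? Yes

Yes, I is an ideal of ℤ_36


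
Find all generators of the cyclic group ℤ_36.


g generates ℤ_n iff gcd(g,n) = 1
Prime factors of 36: 2, 3
Generators are g ∈ {1,...,35} not divisible by any of these primes.
Generators: {1, 5, 7, 11, 13, 17, 19, 23, 25, 29, 31, 35}
Number of generators = φ(36) = 12

Generators of ℤ_36 = {1, 5, 7, 11, 13, 17, 19, 23, 25, 29, 31, 35}


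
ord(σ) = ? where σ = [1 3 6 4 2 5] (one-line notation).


Cycle decomposition: (2 3 6 5)
Cycle lengths: 4
Order = lcm(4) = 4

ord(σ) = 4


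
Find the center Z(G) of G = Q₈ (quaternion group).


Z(G) = {g ∈ G | gx = xg for all x ∈ G}
In Q₈ = {±1, ±i, ±j, ±k}, only ±1 commute with every element

Z(Q₈ (quaternion group)) = {1, -1}


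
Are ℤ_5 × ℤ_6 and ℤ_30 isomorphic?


Comparing ℤ_5 × ℤ_6 and ℤ_30:
gcd(5,6) = 1, so ℤ_5 × ℤ_6 ≅ ℤ_30 (CRT)

Yes, ℤ_5 × ℤ_6 ≅ ℤ_30


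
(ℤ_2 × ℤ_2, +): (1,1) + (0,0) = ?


Operation: componentwise addition mod (2, 2)
(1,1) + (0,0) = ((a₁+b₁) mod 2, (a₂+b₂) mod 2) with a = (1,1), b = (0,0)

(1,1) + (0,0) = (1,1)


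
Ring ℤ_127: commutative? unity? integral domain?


ℤ_127 is a commutative ring with unity 1; 127 is prime, so ℤ_127 is a field (hence an integral domain)
Commutative: Yes
Integral domain: Yes
Has unity: Yes

ℤ_127: Commutative=Yes, Unity=Yes


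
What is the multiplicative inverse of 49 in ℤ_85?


Use the extended Euclidean algorithm to write 1 = 49·s + 85·t; then s mod 85 is the inverse.
Euclidean algorithm:
  49 = 0·85 + 49
  85 = 1·49 + 36
  49 = 1·36 + 13
  36 = 2·13 + 10
  13 = 1·10 + 3
  10 = 3·3 + 1
  3 = 3·1 + 0
gcd(49,85) = 1
Back-substitution gives: 49·(-26) + 85·(15) = 1
So 49⁻¹ ≡ -26 ≡ 59 (mod 85)
Check: 49 × 59 = 2891 ≡ 1 (mod 85) ✓

49⁻¹ ≡ 59 (mod 85)


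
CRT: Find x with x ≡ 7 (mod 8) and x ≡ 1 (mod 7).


m₁ = 8, m₂ = 7, gcd = 1, so CRT applies. M = m₁·m₂ = 56
Let M₁ = M/m₁ = 7, M₂ = M/m₂ = 8
Find y₁ ≡ M₁⁻¹ (mod m₁): 7⁻¹ ≡ 7 (mod 8)
Find y₂ ≡ M₂⁻¹ (mod m₂): 8⁻¹ ≡ 1 (mod 7)
x = a₁·M₁·y₁ + a₂·M₂·y₂ = 7·7·7 + 1·8·1 = 351
Reduce mod 56: x ≡ 15
Check: 15 mod 8 = 7 ✓, 15 mod 7 = 1 ✓

x ≡ 15 (mod 56)


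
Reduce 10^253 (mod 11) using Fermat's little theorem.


Fermat's little theorem: if p is prime and gcd(a,p)=1, then a^(p-1) ≡ 1 (mod p)
p = 11 is prime, gcd(10,11) = 1
Reduce exponent: 253 mod 10 = 3
So 10^253 ≡ 10^3 (mod 11)
10^3 mod 11 = 10

10^253 ≡ 10 (mod 11)


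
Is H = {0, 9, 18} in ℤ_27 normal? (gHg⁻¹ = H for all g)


H = {0, 9, 18} in ℤ_27
ℤ_27 is abelian; every subgroup of an abelian group is normal

Yes, normal subgroup


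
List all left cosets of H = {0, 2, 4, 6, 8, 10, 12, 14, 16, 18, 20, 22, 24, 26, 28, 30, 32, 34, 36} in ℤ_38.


H = {0, 2, 4, 6, 8, 10, 12, 14, 16, 18, 20, 22, 24, 26, 28, 30, 32, 34, 36}, |H| = 19
Number of cosets = |G|/|H| = 38/19 = 2
0 + H = {0, 2, 4, 6, 8, 10, 12, 14, 16, 18, 20, 22, 24, 26, 28, 30, 32, 34, 36}
1 + H = {1, 3, 5, 7, 9, 11, 13, 15, 17, 19, 21, 23, 25, 27, 29, 31, 33, 35, 37}

Cosets: 0+H={0,2,4,6,8,10,12,14,16,18,20,22,24,26,28,30,32,34,36}; 1+H={1,3,5,7,9,11,13,15,17,19,21,23,25,27,29,31,33,35,37}


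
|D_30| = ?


|D_n| = 2n (n rotations and n reflections)
|D_30| = 2×30 = 60

|D_30| = 60


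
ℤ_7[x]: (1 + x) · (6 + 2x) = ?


Expand and collect like terms; reduce coefficients mod 7:
x^0: 1·6 = 6 ≡ 6 (mod 7)
x^1: 1·2 + 1·6 = 8 ≡ 1 (mod 7)
x^2: 1·2 = 2 ≡ 2 (mod 7)
Result: 6 + x + 2x^2

f · g = 6 + x + 2x^2


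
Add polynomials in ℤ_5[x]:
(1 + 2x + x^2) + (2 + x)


Add coefficients mod 5:
x^0: 1 + 2 = 3 (mod 5)
x^1: 2 + 1 = 3 (mod 5)
x^2: 1 + 0 = 1 (mod 5)
Result: 3 + 3x + x^2

f + g = 3 + 3x + x^2


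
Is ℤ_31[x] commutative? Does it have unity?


ℤ_31 is a field (n prime), so ℤ_31[x] is a commutative integral domain with unity
Commutative: Yes
Integral domain: Yes
Has unity: Yes

ℤ_31[x]: Commutative=Yes, Unity=Yes


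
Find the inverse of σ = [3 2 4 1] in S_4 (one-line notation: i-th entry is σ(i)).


To find σ⁻¹, swap domain and range:
σ(1) = 3 → σ⁻¹(3) = 1
σ(2) = 2 → σ⁻¹(2) = 2
σ(3) = 4 → σ⁻¹(4) = 3
σ(4) = 1 → σ⁻¹(1) = 4

σ⁻¹ = [4 2 1 3]


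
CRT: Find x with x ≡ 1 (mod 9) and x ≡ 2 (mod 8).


m₁ = 9, m₂ = 8, gcd = 1, so CRT applies. M = m₁·m₂ = 72
Let M₁ = M/m₁ = 8, M₂ = M/m₂ = 9
Find y₁ ≡ M₁⁻¹ (mod m₁): 8⁻¹ ≡ 8 (mod 9)
Find y₂ ≡ M₂⁻¹ (mod m₂): 9⁻¹ ≡ 1 (mod 8)
x = a₁·M₁·y₁ + a₂·M₂·y₂ = 1·8·8 + 2·9·1 = 82
Reduce mod 72: x ≡ 10
Check: 10 mod 9 = 1 ✓, 10 mod 8 = 2 ✓

x ≡ 10 (mod 72)


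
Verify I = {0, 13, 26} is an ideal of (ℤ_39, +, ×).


Check ideal conditions for I = {0, 13, 26} in ℤ_39:
(1) I is an additive subgroup? Yes
(2) For r ∈ ℤ_39 and a ∈ I: r·a ∈ I? Yes

Yes, I is an ideal of ℤ_39


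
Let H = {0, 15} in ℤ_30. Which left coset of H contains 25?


25 + H = {25 + h (mod 30) : h ∈ H}
25+0=25, 25+15=10
25 + H = {10, 25} = 10 + H

25 + H = {10, 25}


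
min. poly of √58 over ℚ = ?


√58 satisfies x² - 58 = 0, irreducible over ℚ since 58 is squarefree

Minimal polynomial: x² - 58


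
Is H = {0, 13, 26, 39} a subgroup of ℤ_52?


Subgroup test for H = {0, 13, 26, 39} in (ℤ_52, +):
(1) 0 ∈ H? Yes
(2) Closure: for all a,b ∈ H, (a+b) mod 52 ∈ H? Yes
(3) Inverses: for all a ∈ H, -a mod 52 ∈ H? Yes

Yes, H is a subgroup of ℤ_52


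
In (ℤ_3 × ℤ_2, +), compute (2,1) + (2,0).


Operation: componentwise addition mod (3, 2)
(2,1) + (2,0) = ((a₁+b₁) mod 3, (a₂+b₂) mod 2) with a = (2,1), b = (2,0)

(2,1) + (2,0) = (1,1)


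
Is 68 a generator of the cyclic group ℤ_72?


g generates ℤ_n iff gcd(g, n) = 1
gcd(68, 72) = 4
Since gcd = 4 ≠ 1, ⟨68⟩ has order 18 < 72, so 68 is not a generator.

No, 68 does not generate ℤ_72
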